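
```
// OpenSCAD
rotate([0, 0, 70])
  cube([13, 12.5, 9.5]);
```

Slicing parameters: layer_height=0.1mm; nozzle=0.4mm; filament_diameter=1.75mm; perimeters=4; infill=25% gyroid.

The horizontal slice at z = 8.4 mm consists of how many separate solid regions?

At z = 8.4 mm: the cube (footprint 13×12.5) is included at this height; (whole slice rotated 70° about Z — lengths, areas and connectivity unchanged). The result has 1 disconnected region.

1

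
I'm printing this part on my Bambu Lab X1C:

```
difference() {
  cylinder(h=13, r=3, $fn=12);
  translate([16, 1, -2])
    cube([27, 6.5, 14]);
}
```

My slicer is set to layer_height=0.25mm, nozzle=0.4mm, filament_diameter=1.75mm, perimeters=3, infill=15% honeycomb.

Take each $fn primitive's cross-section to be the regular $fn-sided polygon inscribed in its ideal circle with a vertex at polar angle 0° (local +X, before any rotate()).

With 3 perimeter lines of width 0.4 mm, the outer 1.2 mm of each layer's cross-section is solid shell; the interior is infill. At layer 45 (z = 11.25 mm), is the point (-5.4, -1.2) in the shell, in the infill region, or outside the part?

outside

At z = 11.25 mm: the r=3 cylinder gives a regular 12-gon of circumradius 3 (constant along its height); the 27×6.5 cube at (16, 1) contributes its full rectangle; Subtracting the remaining from the first: starting from the r=3 cylinder, the 27×6.5 cube at (16, 1) misses the remaining region (no effect) — 1 connected region. Overall, the cross-section is a single solid region. The nearest boundary edge runs (-2.60, -1.50)→(-3.00, 0.00); distance from the point to it = 2.63 mm. The point is not inside any of the regions above, so it lies outside the cross-section (2.63 mm from the nearest boundary).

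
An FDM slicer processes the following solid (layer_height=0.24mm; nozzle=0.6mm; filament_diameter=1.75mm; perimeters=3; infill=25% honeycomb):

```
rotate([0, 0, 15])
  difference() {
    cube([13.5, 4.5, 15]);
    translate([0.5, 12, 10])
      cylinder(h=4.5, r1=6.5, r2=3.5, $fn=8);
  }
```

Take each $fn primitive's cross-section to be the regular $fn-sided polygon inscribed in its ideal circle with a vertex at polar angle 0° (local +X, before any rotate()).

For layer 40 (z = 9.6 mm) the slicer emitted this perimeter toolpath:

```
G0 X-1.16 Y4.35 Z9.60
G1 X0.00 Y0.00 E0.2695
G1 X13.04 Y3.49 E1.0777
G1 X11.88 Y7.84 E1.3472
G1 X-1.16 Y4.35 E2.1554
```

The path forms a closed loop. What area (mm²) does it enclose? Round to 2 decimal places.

Apply the shoelace formula to the sequence of (X, Y) vertices; enclosed area = 60.77 mm².

60.77 mm²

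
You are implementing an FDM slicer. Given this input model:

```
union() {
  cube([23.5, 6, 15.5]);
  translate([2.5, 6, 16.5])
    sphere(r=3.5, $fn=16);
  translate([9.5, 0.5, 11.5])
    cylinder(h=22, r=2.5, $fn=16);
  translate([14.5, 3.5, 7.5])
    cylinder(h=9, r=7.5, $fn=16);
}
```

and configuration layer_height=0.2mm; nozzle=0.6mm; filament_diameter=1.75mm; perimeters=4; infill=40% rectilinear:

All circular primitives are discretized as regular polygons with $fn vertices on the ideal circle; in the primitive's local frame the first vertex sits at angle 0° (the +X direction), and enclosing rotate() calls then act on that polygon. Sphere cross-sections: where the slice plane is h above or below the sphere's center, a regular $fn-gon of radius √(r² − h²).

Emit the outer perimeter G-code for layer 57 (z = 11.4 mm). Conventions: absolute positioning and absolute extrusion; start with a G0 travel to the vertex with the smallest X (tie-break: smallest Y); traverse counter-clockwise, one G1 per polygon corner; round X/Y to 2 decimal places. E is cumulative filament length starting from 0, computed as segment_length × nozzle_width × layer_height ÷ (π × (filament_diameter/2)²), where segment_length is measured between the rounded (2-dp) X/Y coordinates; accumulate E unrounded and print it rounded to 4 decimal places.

At z = 11.4 mm: the cube (footprint 23.5×6) is included at this height; the sphere at (2.5, 6) does not reach this height (|z−center|=5.100 > r=3.5); the cylinder at (9.5, 0.5) is not intersected at this z (z outside [11.5, 33.5]); the r=7.5 cylinder at (14.5, 3.5) contributes a regular 16-gon of circumradius 7.5; Merging all regions: the regions partially overlap (shared area 86.13 mm²), so overlapping operands fuse into one piece — 1 connected region. The outline is a single polygon with 20 vertices. Extrusion per mm of travel: 0.6 × 0.2 / (π × 0.875²) = 0.049890. Accumulating E over each segment gives final E = 3.3093.

G0 X0.00 Y0.00 Z11.40
G1 X7.99 Y0.00 E0.3986
G1 X9.20 Y-1.80 E0.5068
G1 X11.63 Y-3.43 E0.6528
G1 X14.50 Y-4.00 E0.7988
G1 X17.37 Y-3.43 E0.9448
G1 X19.80 Y-1.80 E1.0908
G1 X21.01 Y0.00 E1.1990
G1 X23.50 Y0.00 E1.3232
G1 X23.50 Y6.00 E1.6225
G1 X21.50 Y6.00 E1.7223
G1 X21.43 Y6.37 E1.7411
G1 X19.80 Y8.80 E1.8871
G1 X17.37 Y10.43 E2.0331
G1 X14.50 Y11.00 E2.1790
G1 X11.63 Y10.43 E2.3250
G1 X9.20 Y8.80 E2.4710
G1 X7.57 Y6.37 E2.6170
G1 X7.50 Y6.00 E2.6358
G1 X0.00 Y6.00 E3.0099
G1 X0.00 Y0.00 E3.3093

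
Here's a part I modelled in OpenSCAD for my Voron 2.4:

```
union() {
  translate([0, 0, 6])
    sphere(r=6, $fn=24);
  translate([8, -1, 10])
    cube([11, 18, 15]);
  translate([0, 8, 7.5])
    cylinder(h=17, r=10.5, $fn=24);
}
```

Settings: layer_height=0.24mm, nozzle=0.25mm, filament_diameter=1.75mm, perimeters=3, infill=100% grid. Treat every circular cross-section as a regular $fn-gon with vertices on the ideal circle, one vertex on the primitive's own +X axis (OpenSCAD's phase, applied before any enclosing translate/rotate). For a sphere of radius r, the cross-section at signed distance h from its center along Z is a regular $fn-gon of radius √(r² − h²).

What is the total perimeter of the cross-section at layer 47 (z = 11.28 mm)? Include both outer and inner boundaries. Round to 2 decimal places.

At z = 11.28 mm: the sphere: section is a regular 24-gon, circumradius = √(r²−h²) = √(6²−5.28²) = 2.850 (perimeter = 2·24·2.850·sin(180°/24) = 17.85 mm); the 11×18 cube at (8, -1) contributes its full rectangle (perimeter 58.00 mm); the r=10.5 cylinder at (0, 8) gives a regular 24-gon of circumradius 10.5 (constant along its height) (perimeter = 2·24·10.500·sin(180°/24) = 65.79 mm); Merging all regions: the regions partially overlap (shared area 46.69 mm²), so the edge portions inside another operand are dropped and the merged outline is re-measured after clipping — boundary = 96.10 mm. Overall, the cross-section is a single solid region. Total boundary length (outer) = 96.10 mm.

96.10 mm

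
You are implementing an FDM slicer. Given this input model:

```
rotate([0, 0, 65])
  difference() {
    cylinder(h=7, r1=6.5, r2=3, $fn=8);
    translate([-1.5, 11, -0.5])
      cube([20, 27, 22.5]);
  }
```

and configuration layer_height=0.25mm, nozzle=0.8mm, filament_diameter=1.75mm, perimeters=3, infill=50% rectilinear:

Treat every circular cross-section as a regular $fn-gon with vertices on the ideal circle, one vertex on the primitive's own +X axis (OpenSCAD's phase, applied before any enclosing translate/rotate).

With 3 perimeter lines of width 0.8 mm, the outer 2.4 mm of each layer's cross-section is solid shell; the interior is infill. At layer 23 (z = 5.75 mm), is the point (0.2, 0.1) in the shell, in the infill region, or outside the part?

At z = 5.75 mm: the cone (r1=6.5→r2=3) has section circumradius 3.625 here — a regular 8-gon; the cube at (-1.5, 11) is present — its section is the full 20×27 rectangle; Subtracting the remaining from the first: starting from the cone, the 20×27 cube at (-1.5, 11) misses the remaining region (no effect) — 1 connected region; (rotated 65° about Z; rotation is an isometry so areas/perimeters/island counts are preserved). Overall, the cross-section is a single solid region. Undo the 65° rotation: the query point maps to (0.175, -0.139) in the un-rotated model frame. The nearest boundary edge runs (3.62, 0.00)→(2.56, -2.56); distance from the point to it = 3.13 mm. The point is inside the cross-section and 3.13 mm from the nearest boundary — more than the 2.4 mm shell width (3 × 0.8), so it's in the infill interior.

infill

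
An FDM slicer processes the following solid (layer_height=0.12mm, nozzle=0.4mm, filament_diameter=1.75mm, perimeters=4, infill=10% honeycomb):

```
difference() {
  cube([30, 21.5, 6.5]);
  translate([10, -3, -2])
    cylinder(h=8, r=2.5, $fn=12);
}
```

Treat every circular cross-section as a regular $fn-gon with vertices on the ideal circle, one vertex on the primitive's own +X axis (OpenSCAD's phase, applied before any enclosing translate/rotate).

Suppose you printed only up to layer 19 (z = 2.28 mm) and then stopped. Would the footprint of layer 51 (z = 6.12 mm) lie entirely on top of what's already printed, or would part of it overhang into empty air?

Compare the two slices. At z = 2.28: the cube is present — its section is the full 30×21.5 rectangle (area 645.00 mm²); the r=2.5 cylinder at (10, -3) gives a regular 12-gon of circumradius 2.5 (constant along its height) (area = (12/2)·2.500²·sin(360°/12) = 18.75 mm²); After the difference (first − rest): starting from the 30×21.5 cube (645.00 mm²), the r=2.5 cylinder at (10, -3) misses the remaining region (no effect) — area = 645.00 mm². At z = 6.12: the cube (footprint 30×21.5) is included at this height (area 645.00 mm²); the cylinder at (10, -3) is absent (z outside [-2, 6]); Subtracting the remaining from the first: none of the subtracted shapes is present at this height, so the 30×21.5 cube is unchanged — area = 645.00 mm². Checking containment: the cross-section at z = 6.12 is a subset of the cross-section at z = 2.28.

entirely on top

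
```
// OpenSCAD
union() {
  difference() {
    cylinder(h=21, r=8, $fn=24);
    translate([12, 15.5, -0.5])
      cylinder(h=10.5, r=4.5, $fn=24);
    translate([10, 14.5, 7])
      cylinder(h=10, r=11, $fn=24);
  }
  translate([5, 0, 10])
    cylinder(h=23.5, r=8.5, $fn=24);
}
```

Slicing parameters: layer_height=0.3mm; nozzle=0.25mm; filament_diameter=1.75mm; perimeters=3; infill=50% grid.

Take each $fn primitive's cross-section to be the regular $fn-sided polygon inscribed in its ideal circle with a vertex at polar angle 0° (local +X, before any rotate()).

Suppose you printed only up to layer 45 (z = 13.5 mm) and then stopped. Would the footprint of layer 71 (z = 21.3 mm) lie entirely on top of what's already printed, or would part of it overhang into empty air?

entirely on top

Compare the two slices. At z = 13.5: the cylinder: section is a regular 24-gon, circumradius r=8 (area = (24/2)·8.000²·sin(360°/24) = 198.77 mm²); the cylinder at (12, 15.5) does not reach this height (z outside [-0.5, 10]); the cylinder at (10, 14.5): section is a regular 24-gon, circumradius r=11 (area = (24/2)·11.000²·sin(360°/24) = 375.81 mm²); Taking the first minus the rest: starting from the r=8 cylinder (198.77 mm²), the r=11 cylinder at (10, 14.5) partially overlaps it — only the 5.77 mm² overlap (of its 375.81 mm²) is removed, clipping the outline — area = 193.00 mm²; the cylinder at (5, 0): section is a regular 24-gon, circumradius r=8.5 (area = (24/2)·8.500²·sin(360°/24) = 224.40 mm²); Taking the union: the regions partially overlap — summed areas 417.40 mm² minus the doubly-counted overlap 124.69 mm² gives 292.71 mm² — area = 292.71 mm². At z = 21.3: the cylinder is not intersected at this z (z outside [0, 21]); the cylinder at (12, 15.5) is not intersected at this z (z outside [-0.5, 10]); the cylinder at (10, 14.5) is not intersected at this z (z outside [7, 17]); After the difference (first − rest): the first operand is absent here, so nothing remains; the r=8.5 cylinder at (5, 0) gives a regular 24-gon of circumradius 8.5 (constant along its height) (area = (24/2)·8.500²·sin(360°/24) = 224.40 mm²); Combining (union): only the r=8.5 cylinder at (5, 0) is present, so the union is just that shape — area = 224.40 mm². Checking containment: the cross-section at z = 21.3 is a subset of the cross-section at z = 13.5.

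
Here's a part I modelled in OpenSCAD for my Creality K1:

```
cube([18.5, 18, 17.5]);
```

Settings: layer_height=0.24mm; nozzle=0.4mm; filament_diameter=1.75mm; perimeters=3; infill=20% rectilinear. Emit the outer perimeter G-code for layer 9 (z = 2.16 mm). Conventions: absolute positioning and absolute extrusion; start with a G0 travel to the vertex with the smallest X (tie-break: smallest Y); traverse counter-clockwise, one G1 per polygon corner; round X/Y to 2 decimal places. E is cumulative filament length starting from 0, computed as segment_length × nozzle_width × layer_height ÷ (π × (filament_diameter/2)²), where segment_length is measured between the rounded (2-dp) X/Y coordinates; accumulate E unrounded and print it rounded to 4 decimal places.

At z = 2.16 mm: the 18.5×18 cube contributes its full rectangle. The outline is a single polygon with 4 vertices. Extrusion per mm of travel: 0.4 × 0.24 / (π × 0.875²) = 0.039912. Accumulating E over each segment gives final E = 2.9136.

G0 X0.00 Y0.00 Z2.16
G1 X18.50 Y0.00 E0.7384
G1 X18.50 Y18.00 E1.4568
G1 X0.00 Y18.00 E2.1952
G1 X0.00 Y0.00 E2.9136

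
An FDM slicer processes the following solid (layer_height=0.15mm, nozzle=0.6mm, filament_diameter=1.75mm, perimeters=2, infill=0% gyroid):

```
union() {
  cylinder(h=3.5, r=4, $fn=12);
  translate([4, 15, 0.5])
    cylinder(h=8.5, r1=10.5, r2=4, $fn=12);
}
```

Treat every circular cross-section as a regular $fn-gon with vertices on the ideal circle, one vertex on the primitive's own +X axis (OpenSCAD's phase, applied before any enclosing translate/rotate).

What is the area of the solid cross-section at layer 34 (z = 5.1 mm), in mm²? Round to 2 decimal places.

146.26 mm²

At z = 5.1 mm: the cylinder does not reach this height (z outside [0, 3.5]); the cone at (4, 15): at t=0.541 of its height the radius interpolates to r₁+(r₂−r₁)t = 6.982, giving a regular 12-gon of that circumradius (area = (12/2)·6.982²·sin(360°/12) = 146.26 mm²); Combining (union): only the cone at (4, 15) is present, so the union is just that shape — area = 146.26 mm². Overall, the cross-section is a single solid region. Net area = 146.26 mm².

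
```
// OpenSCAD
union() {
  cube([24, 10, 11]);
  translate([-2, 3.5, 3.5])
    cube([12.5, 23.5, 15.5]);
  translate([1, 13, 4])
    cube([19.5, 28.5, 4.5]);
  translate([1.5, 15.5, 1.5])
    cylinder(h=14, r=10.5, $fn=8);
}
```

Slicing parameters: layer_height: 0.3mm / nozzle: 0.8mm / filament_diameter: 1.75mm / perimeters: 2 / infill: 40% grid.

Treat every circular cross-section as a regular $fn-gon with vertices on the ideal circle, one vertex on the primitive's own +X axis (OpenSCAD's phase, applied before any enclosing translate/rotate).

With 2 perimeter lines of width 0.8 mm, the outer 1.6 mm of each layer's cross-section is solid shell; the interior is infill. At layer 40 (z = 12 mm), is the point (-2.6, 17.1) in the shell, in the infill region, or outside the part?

infill

At z = 12 mm: the cube is absent (z outside [0, 11]); the cube at (-2, 3.5) is present — its section is the full 12.5×23.5 rectangle; the cube at (1, 13) is absent (z outside [4, 8.5]); the r=10.5 cylinder at (1.5, 15.5) gives a regular 8-gon of circumradius 10.5 (constant along its height); Merging all regions: the regions partially overlap (shared area 218.91 mm²), so overlapping operands fuse into one piece — 1 connected region. Overall, the cross-section is a single solid region. The nearest boundary edge runs (-9.00, 15.50)→(-5.92, 22.92); distance from the point to it = 5.30 mm. The point is inside the cross-section and 5.30 mm from the nearest boundary — more than the 1.6 mm shell width (2 × 0.8), so it's in the infill interior.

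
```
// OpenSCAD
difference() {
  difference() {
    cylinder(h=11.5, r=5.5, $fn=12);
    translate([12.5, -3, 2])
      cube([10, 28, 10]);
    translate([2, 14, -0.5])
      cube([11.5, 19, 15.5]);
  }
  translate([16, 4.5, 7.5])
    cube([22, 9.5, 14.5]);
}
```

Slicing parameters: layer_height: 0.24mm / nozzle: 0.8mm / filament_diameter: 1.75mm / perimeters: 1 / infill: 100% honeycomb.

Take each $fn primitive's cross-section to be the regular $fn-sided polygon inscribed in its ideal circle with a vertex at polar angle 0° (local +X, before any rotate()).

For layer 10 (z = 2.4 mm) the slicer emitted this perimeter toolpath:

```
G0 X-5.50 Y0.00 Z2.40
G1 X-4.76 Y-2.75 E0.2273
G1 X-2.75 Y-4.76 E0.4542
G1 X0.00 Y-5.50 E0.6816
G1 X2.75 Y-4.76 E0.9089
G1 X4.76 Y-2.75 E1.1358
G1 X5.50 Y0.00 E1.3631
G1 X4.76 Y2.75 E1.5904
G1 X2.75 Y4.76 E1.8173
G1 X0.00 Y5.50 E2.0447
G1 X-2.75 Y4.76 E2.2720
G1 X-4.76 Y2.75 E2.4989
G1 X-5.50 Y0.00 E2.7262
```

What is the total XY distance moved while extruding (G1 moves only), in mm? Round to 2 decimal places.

Sum the Euclidean lengths of each G1 segment: total = 34.15 mm.

34.15 mm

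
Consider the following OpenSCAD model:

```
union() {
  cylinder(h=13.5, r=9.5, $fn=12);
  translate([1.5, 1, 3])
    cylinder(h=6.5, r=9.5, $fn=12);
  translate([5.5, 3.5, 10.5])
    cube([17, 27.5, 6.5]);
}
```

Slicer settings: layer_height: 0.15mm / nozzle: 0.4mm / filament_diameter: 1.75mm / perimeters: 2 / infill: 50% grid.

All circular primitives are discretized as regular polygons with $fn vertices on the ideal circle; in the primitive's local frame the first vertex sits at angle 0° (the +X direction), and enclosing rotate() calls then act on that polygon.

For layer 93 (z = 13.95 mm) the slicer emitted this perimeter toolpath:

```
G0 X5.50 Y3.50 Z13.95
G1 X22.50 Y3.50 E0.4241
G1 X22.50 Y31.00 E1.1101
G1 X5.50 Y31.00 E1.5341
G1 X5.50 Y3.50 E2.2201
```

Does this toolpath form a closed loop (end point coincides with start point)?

Start point (G0): (5.50, 3.50). End point (last G1): the path returns to the start — closed.

yes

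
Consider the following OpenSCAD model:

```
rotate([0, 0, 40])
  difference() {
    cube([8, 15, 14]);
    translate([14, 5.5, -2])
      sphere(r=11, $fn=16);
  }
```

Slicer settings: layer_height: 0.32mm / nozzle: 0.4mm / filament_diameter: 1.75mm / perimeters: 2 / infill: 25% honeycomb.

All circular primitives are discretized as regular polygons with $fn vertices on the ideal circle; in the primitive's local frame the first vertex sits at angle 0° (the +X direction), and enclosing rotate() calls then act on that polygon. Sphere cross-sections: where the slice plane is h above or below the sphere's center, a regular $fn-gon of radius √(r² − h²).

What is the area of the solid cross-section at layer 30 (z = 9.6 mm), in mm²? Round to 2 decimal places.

120.00 mm²

At z = 9.6 mm: the cube (footprint 8×15) is included at this height (area 120.00 mm²); the sphere at (14, 5.5) does not reach this height (|z−center|=11.600 > r=11); After the difference (first − rest): none of the subtracted shapes is present at this height, so the 8×15 cube is unchanged — area = 120.00 mm²; (rotated 40° about Z; rotation is an isometry so areas/perimeters/island counts are preserved). Overall, the cross-section is a single solid region. Net area = 120.00 mm².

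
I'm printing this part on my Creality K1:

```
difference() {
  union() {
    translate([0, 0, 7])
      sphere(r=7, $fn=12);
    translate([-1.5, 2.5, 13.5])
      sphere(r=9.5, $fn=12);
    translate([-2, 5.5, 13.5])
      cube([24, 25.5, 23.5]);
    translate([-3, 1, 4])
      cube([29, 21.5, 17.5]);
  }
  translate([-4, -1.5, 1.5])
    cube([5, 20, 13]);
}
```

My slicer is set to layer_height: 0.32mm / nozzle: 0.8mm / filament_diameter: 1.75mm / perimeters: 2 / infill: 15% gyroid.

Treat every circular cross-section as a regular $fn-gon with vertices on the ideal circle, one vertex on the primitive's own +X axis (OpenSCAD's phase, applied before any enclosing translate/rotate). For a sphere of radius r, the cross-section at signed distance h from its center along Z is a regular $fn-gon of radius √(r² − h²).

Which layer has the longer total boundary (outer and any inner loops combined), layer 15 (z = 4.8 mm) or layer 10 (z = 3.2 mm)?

layer 15 (z = 4.8 mm)

Layer 15 (z = 4.8): the sphere: section is a regular 12-gon, circumradius = √(r²−h²) = √(7²−2.2²) = 6.645 (perimeter = 2·12·6.645·sin(180°/12) = 41.28 mm); the r=9.5 sphere at (-1.5, 2.5) slices to a regular 12-gon of circumradius 3.816 (√(r²−h²) with h=8.7 from center) (perimeter = 2·12·3.816·sin(180°/12) = 23.70 mm); the cube at (-2, 5.5) is not intersected at this z (z outside [13.5, 37]); the cube at (-3, 1) is present — its section is the full 29×21.5 rectangle (perimeter 101.00 mm); Taking the union: the regions partially overlap (shared area 85.80 mm²), so the edge portions inside another operand are dropped and the merged outline is re-measured after clipping — boundary = 115.69 mm; the 5×20 cube at (-4, -1.5) contributes its full rectangle (perimeter 50.00 mm); After the difference (first − rest): starting from the result so far, the 5×20 cube at (-4, -1.5) partially overlaps it — only the 87.15 mm² overlap (of its 100.00 mm²) is removed, clipping the outline — boundary = 137.55 mm. So its perimeter = 137.55 mm. Layer 10 (z = 3.2): the sphere: section is a regular 12-gon, circumradius = √(r²−h²) = √(7²−3.8²) = 5.879 (perimeter = 2·12·5.879·sin(180°/12) = 36.52 mm); the sphere at (-1.5, 2.5) is not intersected at this z (|z−center|=10.300 > r=9.5); the cube at (-2, 5.5) is absent (z outside [13.5, 37]); the cube at (-3, 1) is absent (z outside [4, 21.5]); Combining (union): only the r=7 sphere is present, so the union is just that shape — boundary = 36.52 mm; the 5×20 cube at (-4, -1.5) contributes its full rectangle (perimeter 50.00 mm); Subtracting the remaining from the first: starting from that combined region, the 5×20 cube at (-4, -1.5) partially overlaps it — only the 34.20 mm² overlap (of its 100.00 mm²) is removed, clipping the outline — boundary = 48.58 mm. So its perimeter = 48.58 mm. Layer 15 is larger (137.55 vs 48.58 mm).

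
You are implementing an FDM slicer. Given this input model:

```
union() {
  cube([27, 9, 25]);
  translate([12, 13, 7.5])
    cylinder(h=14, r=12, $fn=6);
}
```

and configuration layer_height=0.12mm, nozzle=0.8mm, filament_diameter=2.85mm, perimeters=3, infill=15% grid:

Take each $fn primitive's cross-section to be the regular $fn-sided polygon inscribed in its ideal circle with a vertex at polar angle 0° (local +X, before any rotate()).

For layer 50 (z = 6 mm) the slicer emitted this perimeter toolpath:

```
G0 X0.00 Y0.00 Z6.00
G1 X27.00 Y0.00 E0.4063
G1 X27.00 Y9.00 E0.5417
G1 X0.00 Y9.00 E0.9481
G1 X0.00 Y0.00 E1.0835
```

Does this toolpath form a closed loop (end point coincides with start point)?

Start point (G0): (0.00, 0.00). End point (last G1): the path returns to the start — closed.

yes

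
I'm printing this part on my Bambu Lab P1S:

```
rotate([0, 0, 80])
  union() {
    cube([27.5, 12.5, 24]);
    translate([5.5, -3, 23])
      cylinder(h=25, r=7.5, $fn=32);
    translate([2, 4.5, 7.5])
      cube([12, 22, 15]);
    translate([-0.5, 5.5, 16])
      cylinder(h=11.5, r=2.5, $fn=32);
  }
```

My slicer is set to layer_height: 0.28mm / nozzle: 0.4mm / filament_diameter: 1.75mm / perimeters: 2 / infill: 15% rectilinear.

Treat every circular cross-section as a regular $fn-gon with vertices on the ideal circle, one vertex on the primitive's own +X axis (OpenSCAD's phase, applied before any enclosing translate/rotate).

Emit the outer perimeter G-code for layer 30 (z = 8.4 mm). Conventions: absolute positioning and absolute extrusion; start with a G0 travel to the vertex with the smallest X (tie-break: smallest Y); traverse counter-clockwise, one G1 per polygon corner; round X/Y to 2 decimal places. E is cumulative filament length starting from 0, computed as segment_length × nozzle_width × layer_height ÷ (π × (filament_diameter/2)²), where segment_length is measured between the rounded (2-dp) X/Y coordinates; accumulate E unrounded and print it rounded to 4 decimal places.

G0 X-25.75 Y6.57 Z8.40
G1 X-11.96 Y4.14 E0.6520
G1 X-12.31 Y2.17 E0.7452
G1 X0.00 Y0.00 E1.3272
G1 X4.78 Y27.08 E2.6077
G1 X-7.53 Y29.25 E3.1897
G1 X-9.88 Y15.96 E3.8182
G1 X-23.67 Y18.39 E4.4702
G1 X-25.75 Y6.57 E5.0290

At z = 8.4 mm: the cube is present — its section is the full 27.5×12.5 rectangle; the cylinder at (5.5, -3) does not reach this height (z outside [23, 48]); the cube at (2, 4.5) (footprint 12×22) is included at this height; the cylinder at (-0.5, 5.5) is not intersected at this z (z outside [16, 27.5]); Combining (union): the regions partially overlap (shared area 96.00 mm²), so overlapping operands fuse into one piece — 1 connected region; (whole slice rotated 80° about Z — lengths, areas and connectivity unchanged). The outline is a single polygon with 8 vertices. Extrusion per mm of travel: 0.4 × 0.28 / (π × 0.875²) = 0.046564. Accumulating E over each segment gives final E = 5.0290.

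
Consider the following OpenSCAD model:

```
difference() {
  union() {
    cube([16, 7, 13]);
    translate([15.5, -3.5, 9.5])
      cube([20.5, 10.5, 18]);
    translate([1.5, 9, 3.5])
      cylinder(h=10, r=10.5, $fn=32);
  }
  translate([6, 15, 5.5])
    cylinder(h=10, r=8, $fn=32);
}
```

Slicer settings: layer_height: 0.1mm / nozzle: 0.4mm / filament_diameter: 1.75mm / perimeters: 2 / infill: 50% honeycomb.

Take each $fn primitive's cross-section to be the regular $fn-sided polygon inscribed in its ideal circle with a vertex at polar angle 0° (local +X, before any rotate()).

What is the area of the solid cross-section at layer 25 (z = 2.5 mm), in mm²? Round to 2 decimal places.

112.00 mm²

At z = 2.5 mm: the cube is present — its section is the full 16×7 rectangle (area 112.00 mm²); the cube at (15.5, -3.5) does not reach this height (z outside [9.5, 27.5]); the cylinder at (1.5, 9) is absent (z outside [3.5, 13.5]); Merging all regions: only the 16×7 cube is present, so the union is just that shape — area = 112.00 mm²; the cylinder at (6, 15) is absent (z outside [5.5, 15.5]); Subtracting the remaining from the first: none of the subtracted shapes is present at this height, so the result so far is unchanged — area = 112.00 mm². Overall, the cross-section is a single solid region. Net area = 112.00 mm².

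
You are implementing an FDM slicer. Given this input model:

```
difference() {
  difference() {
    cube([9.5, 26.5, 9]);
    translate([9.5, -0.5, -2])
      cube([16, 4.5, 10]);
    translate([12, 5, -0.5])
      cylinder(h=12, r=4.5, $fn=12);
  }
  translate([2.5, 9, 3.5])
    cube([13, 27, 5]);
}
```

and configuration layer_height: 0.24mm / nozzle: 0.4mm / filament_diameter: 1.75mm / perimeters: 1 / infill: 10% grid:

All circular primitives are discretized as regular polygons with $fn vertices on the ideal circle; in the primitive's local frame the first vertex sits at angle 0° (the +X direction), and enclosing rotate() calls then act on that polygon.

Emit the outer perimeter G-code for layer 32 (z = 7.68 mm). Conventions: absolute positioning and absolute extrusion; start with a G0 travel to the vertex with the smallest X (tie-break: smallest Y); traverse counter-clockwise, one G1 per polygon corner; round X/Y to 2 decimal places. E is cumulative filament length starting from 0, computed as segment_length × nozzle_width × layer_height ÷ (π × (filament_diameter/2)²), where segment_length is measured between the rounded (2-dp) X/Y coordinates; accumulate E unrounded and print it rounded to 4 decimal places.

At z = 7.68 mm: the cube is present — its section is the full 9.5×26.5 rectangle; the cube at (9.5, -0.5) (footprint 16×4.5) is included at this height; the r=4.5 cylinder at (12, 5) gives a regular 12-gon of circumradius 4.5 (constant along its height); Subtracting the remaining from the first: starting from the 9.5×26.5 cube, the 16×4.5 cube at (9.5, -0.5) misses the remaining region (no effect); the r=4.5 cylinder at (12, 5) partially overlaps it — only the 9.60 mm² overlap (of its 60.75 mm²) is removed, clipping the outline — 1 connected region; the 13×27 cube at (2.5, 9) contributes its full rectangle; Subtracting the remaining from the first: starting from the result so far, the 13×27 cube at (2.5, 9) partially overlaps it — only the 122.50 mm² overlap (of its 351.00 mm²) is removed, clipping the outline — 1 connected region. The outline is a single polygon with 11 vertices. Extrusion per mm of travel: 0.4 × 0.24 / (π × 0.875²) = 0.039912. Accumulating E over each segment gives final E = 2.9262.

G0 X0.00 Y0.00 Z7.68
G1 X9.50 Y0.00 E0.3792
G1 X9.50 Y1.35 E0.4330
G1 X8.10 Y2.75 E0.5121
G1 X7.50 Y5.00 E0.6050
G1 X8.10 Y7.25 E0.6980
G1 X9.50 Y8.65 E0.7770
G1 X9.50 Y9.00 E0.7909
G1 X2.50 Y9.00 E1.0703
G1 X2.50 Y26.50 E1.7688
G1 X0.00 Y26.50 E1.8686
G1 X0.00 Y0.00 E2.9262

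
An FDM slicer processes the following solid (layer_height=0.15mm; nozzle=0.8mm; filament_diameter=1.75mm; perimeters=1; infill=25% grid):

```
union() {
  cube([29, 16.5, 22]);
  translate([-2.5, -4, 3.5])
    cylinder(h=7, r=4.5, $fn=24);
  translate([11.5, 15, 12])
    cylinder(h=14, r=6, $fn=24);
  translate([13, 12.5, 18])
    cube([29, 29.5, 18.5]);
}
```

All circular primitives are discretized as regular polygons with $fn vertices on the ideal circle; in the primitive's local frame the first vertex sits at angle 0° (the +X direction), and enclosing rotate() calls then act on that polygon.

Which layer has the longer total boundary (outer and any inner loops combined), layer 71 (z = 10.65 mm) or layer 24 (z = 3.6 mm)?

layer 24 (z = 3.6 mm)

Layer 71 (z = 10.65): the 29×16.5 cube contributes its full rectangle (perimeter 91.00 mm); the cylinder at (-2.5, -4) does not reach this height (z outside [3.5, 10.5]); the cylinder at (11.5, 15) does not reach this height (z outside [12, 26]); the cube at (13, 12.5) is absent (z outside [18, 36.5]); Taking the union: only the 29×16.5 cube is present, so the union is just that shape — boundary = 91.00 mm. So its perimeter = 91.00 mm. Layer 24 (z = 3.6): the cube (footprint 29×16.5) is included at this height (perimeter 91.00 mm); the r=4.5 cylinder at (-2.5, -4) contributes a regular 24-gon of circumradius 4.5 (perimeter = 2·24·4.500·sin(180°/24) = 28.19 mm); the cylinder at (11.5, 15) does not reach this height (z outside [12, 26]); the cube at (13, 12.5) is absent (z outside [18, 36.5]); Merging all regions: the 2 present regions are separate (no shared area or edge), so areas and boundary lengths simply add and each stays a separate island — boundary = 119.19 mm. So its perimeter = 119.19 mm. Layer 24 is larger (119.19 vs 91.00 mm).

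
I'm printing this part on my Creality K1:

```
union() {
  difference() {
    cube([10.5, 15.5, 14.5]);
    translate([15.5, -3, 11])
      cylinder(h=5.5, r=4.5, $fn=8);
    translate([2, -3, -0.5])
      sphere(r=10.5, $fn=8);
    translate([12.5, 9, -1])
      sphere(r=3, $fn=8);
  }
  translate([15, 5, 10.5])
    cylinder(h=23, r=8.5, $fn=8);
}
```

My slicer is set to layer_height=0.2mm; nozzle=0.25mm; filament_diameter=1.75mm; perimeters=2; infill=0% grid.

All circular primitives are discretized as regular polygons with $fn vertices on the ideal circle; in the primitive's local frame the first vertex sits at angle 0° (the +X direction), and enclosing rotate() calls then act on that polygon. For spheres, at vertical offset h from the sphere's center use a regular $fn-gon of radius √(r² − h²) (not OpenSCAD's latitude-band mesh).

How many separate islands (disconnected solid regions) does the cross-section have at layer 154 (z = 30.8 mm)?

1

At z = 30.8 mm: the cube does not reach this height (z outside [0, 14.5]); the cylinder at (15.5, -3) does not reach this height (z outside [11, 16.5]); the sphere at (2, -3) is absent (|z−center|=31.300 > r=10.5); the sphere at (12.5, 9) does not reach this height (|z−center|=31.800 > r=3); After the difference (first − rest): the first operand is absent here, so nothing remains; the r=8.5 cylinder at (15, 5) gives a regular 8-gon of circumradius 8.5 (constant along its height); Merging all regions: only the r=8.5 cylinder at (15, 5) is present, so the union is just that shape — 1 connected region. Overall, the cross-section is a single solid region. Island count = 1.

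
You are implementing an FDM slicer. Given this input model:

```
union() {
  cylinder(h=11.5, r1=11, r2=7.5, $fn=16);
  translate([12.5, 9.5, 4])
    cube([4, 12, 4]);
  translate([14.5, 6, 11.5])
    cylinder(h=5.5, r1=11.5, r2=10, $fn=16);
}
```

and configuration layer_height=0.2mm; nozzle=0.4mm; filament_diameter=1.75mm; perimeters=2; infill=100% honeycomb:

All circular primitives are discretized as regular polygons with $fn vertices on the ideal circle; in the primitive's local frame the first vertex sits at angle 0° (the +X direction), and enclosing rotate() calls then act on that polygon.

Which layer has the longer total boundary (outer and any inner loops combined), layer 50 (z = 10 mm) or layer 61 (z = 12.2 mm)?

layer 61 (z = 12.2 mm)

Layer 50 (z = 10): the cone (r1=11→r2=7.5) has section circumradius 7.957 here — a regular 16-gon (perimeter = 2·16·7.957·sin(180°/16) = 49.67 mm); the cube at (12.5, 9.5) is not intersected at this z (z outside [4, 8]); the cone at (14.5, 6) does not reach this height (z outside [11.5, 17]); Combining (union): only the cone is present, so the union is just that shape — boundary = 49.67 mm. So its perimeter = 49.67 mm. Layer 61 (z = 12.2): the cone is absent (z outside [0, 11.5]); the cube at (12.5, 9.5) is absent (z outside [4, 8]); the cone at (14.5, 6) (r1=11.5→r2=10) has section circumradius 11.309 here — a regular 16-gon (perimeter = 2·16·11.309·sin(180°/16) = 70.60 mm); Taking the union: only the cone at (14.5, 6) is present, so the union is just that shape — boundary = 70.60 mm. So its perimeter = 70.60 mm. Layer 61 is larger (70.60 vs 49.67 mm).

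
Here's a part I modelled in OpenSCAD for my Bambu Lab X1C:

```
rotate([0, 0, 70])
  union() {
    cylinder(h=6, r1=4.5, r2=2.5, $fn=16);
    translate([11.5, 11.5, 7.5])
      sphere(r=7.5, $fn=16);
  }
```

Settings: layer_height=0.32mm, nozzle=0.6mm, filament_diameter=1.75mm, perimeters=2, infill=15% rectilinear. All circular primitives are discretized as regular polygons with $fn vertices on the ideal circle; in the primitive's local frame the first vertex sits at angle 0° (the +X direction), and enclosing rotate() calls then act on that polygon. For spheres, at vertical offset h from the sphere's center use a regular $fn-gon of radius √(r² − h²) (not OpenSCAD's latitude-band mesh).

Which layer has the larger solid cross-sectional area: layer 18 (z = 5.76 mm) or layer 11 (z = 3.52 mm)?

layer 18 (z = 5.76 mm)

Layer 18 (z = 5.76): the cone contributes a regular 16-gon of circumradius 2.580 (interpolated between r1=4.5 and r2=2.5 at t=0.960) (area = (16/2)·2.580²·sin(360°/16) = 20.38 mm²); the sphere at (11.5, 11.5): section is a regular 16-gon, circumradius = √(r²−h²) = √(7.5²−1.74²) = 7.295 (area = (16/2)·7.295²·sin(360°/16) = 162.94 mm²); Combining (union): the 2 present regions are separate (no shared area or edge), so areas and boundary lengths simply add and each stays a separate island — area = 183.32 mm²; (rotated 70° about Z; rotation is an isometry so areas/perimeters/island counts are preserved). So its area = 183.32 mm². Layer 11 (z = 3.52): the cone contributes a regular 16-gon of circumradius 3.327 (interpolated between r1=4.5 and r2=2.5 at t=0.587) (area = (16/2)·3.327²·sin(360°/16) = 33.88 mm²); the r=7.5 sphere at (11.5, 11.5) slices to a regular 16-gon of circumradius 6.357 (√(r²−h²) with h=3.98 from center) (area = (16/2)·6.357²·sin(360°/16) = 123.71 mm²); Combining (union): the 2 present regions are separate (no shared area or edge), so areas and boundary lengths simply add and each stays a separate island — area = 157.59 mm²; (rotated 70° about Z; rotation is an isometry so areas/perimeters/island counts are preserved). So its area = 157.59 mm². Layer 18 is larger (183.32 vs 157.59 mm²).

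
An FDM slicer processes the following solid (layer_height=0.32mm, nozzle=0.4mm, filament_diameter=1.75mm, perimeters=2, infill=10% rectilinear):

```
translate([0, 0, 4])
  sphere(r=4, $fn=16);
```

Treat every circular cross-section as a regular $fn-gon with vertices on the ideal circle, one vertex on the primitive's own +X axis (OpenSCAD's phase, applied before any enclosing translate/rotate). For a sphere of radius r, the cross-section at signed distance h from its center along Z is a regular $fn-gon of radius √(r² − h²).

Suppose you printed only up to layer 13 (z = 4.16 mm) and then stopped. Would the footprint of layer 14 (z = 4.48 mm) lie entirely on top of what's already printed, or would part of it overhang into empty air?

Compare the two slices. At z = 4.16: the r=4 sphere contributes a regular 16-gon of circumradius √(4²−0.16²) = 3.997 (area = (16/2)·3.997²·sin(360°/16) = 48.91 mm²). At z = 4.48: the sphere: section is a regular 16-gon, circumradius = √(r²−h²) = √(4²−0.48²) = 3.971 (area = (16/2)·3.971²·sin(360°/16) = 48.28 mm²). Checking containment: the cross-section at z = 4.48 is a subset of the cross-section at z = 4.16.

entirely on top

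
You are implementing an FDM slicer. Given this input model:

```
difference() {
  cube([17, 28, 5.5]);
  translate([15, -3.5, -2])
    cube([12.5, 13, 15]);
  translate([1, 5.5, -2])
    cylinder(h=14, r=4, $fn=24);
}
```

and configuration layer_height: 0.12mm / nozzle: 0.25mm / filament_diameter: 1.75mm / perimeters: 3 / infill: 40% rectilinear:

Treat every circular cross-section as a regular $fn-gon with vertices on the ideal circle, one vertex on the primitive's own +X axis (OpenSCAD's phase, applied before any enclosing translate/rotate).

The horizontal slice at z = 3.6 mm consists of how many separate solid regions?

At z = 3.6 mm: the 17×28 cube contributes its full rectangle; the 12.5×13 cube at (15, -3.5) contributes its full rectangle; the r=4 cylinder at (1, 5.5) gives a regular 24-gon of circumradius 4 (constant along its height); Subtracting the remaining from the first: starting from the 17×28 cube, the 12.5×13 cube at (15, -3.5) partially overlaps it — only the 19.00 mm² overlap (of its 162.50 mm²) is removed, clipping the outline; the r=4 cylinder at (1, 5.5) partially overlaps it — only the 32.71 mm² overlap (of its 49.69 mm²) is removed, clipping the outline — 1 connected region. The result has 1 disconnected region.

1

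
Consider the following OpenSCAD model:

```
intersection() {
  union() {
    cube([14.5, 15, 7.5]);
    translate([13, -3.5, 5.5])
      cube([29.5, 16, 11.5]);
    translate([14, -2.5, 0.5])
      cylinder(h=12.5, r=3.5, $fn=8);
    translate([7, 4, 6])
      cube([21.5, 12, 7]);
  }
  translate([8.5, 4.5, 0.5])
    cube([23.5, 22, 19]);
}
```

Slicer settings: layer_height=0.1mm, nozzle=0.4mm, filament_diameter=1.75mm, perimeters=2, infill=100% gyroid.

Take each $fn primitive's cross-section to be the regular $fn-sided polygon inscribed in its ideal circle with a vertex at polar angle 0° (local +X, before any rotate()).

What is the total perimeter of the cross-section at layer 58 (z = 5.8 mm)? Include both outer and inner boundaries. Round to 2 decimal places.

68.00 mm

At z = 5.8 mm: the cube (footprint 14.5×15) is included at this height (perimeter 59.00 mm); the cube at (13, -3.5) (footprint 29.5×16) is included at this height (perimeter 91.00 mm); the r=3.5 cylinder at (14, -2.5) contributes a regular 8-gon of circumradius 3.5 (perimeter = 2·8·3.500·sin(180°/8) = 21.43 mm); the cube at (7, 4) is not intersected at this z (z outside [6, 13]); Combining (union): the regions partially overlap (shared area 35.41 mm²), so the edge portions inside another operand are dropped and the merged outline is re-measured after clipping — boundary = 125.38 mm; the cube at (8.5, 4.5) (footprint 23.5×22) is included at this height (perimeter 91.00 mm); Keeping only the common overlap: the 23.5×22 cube at (8.5, 4.5) partially overlaps that combined region; clipping to the common part keeps 203.00 mm² — boundary = 68.00 mm. Overall, the cross-section is a single solid region. Total boundary length (outer) = 68.00 mm.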